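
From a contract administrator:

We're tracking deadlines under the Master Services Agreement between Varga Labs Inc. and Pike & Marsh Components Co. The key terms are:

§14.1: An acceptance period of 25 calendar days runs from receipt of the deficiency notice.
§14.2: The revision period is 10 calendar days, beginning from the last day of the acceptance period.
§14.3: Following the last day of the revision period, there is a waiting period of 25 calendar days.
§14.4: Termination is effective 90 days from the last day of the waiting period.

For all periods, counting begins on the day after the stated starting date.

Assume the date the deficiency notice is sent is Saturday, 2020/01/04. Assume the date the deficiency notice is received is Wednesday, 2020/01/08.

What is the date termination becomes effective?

The last day of the acceptance period: 25 calendar days after 2020/01/08 is 2020/02/02.
The last day of the revision period: 2020/02/02 + 10 days = 2020/02/12.
The last day of the waiting period: 2020/02/12 + 25 days = 2020/03/08.
The date termination becomes effective: 2020/03/08 + 90 days = 2020/06/06.

2020/06/06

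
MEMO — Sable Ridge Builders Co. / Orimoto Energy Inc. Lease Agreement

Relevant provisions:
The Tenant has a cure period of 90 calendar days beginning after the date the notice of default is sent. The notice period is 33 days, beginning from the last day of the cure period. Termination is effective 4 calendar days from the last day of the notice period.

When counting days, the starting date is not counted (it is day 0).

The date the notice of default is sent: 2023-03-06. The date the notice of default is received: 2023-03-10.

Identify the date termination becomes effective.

The last day of the cure period: 2023-03-06 + 90 days = 2023-06-04.
The last day of the notice period: 2023-06-04 + 33 days = 2023-07-07.
The date termination becomes effective: 4 calendar days after 2023-07-07 is 2023-07-11.

2023-07-11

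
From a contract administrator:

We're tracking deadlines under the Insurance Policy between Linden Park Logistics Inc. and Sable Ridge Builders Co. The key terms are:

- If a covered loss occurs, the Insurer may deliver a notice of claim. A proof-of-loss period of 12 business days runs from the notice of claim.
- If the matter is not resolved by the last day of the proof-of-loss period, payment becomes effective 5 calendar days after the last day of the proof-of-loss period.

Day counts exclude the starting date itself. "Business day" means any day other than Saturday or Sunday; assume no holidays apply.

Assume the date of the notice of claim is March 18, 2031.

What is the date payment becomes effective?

April 8, 2031

The last day of the proof-of-loss period: counting 12 business days from Tuesday, March 18, 2031 (Mar 19, Mar 20, Mar 21, Mar 24, …, Apr 1, Apr 2, Apr 3, skipping weekends) reaches Thursday, April 3, 2031.
The date payment becomes effective: 5 calendar days after April 3, 2031 is April 8, 2031.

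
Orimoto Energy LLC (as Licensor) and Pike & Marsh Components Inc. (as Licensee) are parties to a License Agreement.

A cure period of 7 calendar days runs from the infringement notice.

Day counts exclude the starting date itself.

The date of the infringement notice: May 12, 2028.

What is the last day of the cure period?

May 19, 2028

The last day of the cure period: 7 calendar days after May 12, 2028 is May 19, 2028.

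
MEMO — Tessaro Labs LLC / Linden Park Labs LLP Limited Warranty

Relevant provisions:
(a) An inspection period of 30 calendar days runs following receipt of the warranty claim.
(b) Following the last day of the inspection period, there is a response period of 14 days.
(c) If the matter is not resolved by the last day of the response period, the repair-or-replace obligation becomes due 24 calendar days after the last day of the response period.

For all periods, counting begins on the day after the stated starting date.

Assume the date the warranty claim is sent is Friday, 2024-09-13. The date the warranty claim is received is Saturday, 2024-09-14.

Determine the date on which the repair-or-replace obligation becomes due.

Adding 30 calendar days to 2024-09-14 gives 2024-10-14, which is the last day of the inspection period.
The last day of the response period: 14 calendar days after 2024-10-14 is 2024-10-28.
The date on which the repair-or-replace obligation becomes due: 2024-10-28 + 24 days = 2024-11-21.

2024-11-21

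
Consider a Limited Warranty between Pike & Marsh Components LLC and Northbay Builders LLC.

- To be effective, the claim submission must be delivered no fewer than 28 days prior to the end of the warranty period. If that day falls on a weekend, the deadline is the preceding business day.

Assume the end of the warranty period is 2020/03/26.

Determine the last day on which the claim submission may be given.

Counting back 28 calendar days from 2020/03/26 gives 2020/02/27. That is a Thursday, so no adjustment is needed.

2020/02/27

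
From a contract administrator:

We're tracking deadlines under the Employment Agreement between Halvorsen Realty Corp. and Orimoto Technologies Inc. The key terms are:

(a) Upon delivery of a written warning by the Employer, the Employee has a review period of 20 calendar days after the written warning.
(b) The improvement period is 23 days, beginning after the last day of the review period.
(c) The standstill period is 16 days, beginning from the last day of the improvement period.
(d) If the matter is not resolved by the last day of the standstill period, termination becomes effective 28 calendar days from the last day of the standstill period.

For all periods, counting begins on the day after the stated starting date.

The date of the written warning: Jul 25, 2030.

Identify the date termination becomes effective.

Oct 20, 2030

Adding 20 calendar days to Jul 25, 2030 gives Aug 14, 2030, which is the last day of the review period.
Adding 23 calendar days to Aug 14, 2030 gives Sep 6, 2030, which is the last day of the improvement period.
Adding 16 calendar days to Sep 6, 2030 gives Sep 22, 2030, which is the last day of the standstill period.
Adding 28 calendar days to Sep 22, 2030 gives Oct 20, 2030, which is the date termination becomes effective.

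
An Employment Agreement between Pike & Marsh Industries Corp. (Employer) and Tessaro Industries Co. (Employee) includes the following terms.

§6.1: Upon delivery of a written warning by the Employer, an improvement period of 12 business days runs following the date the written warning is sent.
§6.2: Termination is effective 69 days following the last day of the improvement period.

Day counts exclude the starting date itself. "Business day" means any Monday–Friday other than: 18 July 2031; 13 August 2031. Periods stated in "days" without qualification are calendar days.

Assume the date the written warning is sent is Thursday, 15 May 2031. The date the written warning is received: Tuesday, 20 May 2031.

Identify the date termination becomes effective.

10 August 2031

From Thursday, 15 May 2031, 12 business days (May 16, May 19, May 20, May 21, …, May 29, May 30, Jun 2, skipping weekends) brings us to Monday, 2 June 2031, which is the last day of the improvement period.
Adding 69 calendar days to 2 June 2031 gives 10 August 2031, which is the date termination becomes effective.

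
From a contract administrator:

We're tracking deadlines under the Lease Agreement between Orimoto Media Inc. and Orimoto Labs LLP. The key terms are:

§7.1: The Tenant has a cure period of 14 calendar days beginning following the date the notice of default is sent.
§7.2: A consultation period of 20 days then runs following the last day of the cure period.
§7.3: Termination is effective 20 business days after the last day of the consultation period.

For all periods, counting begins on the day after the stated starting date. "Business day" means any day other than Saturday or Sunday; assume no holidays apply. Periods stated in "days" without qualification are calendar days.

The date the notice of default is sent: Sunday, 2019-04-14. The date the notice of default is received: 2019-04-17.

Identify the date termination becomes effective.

2019-06-14

The last day of the cure period: 14 calendar days after 2019-04-14 is 2019-04-28.
The last day of the consultation period: 2019-04-28 + 20 days = 2019-05-18.
From Saturday, 2019-05-18, 20 business days (May 20, May 21, May 22, May 23, …, Jun 12, Jun 13, Jun 14, skipping weekends) brings us to Friday, 2019-06-14, which is the date termination becomes effective.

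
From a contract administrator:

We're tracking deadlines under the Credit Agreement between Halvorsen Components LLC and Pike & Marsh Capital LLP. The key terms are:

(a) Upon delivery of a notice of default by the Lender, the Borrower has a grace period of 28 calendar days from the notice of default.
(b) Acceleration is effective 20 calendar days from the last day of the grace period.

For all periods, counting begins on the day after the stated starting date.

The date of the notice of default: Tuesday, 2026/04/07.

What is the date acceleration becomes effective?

Adding 28 calendar days to 2026/04/07 gives 2026/05/05, which is the last day of the grace period.
Adding 20 calendar days to 2026/05/05 gives 2026/05/25, which is the date acceleration becomes effective.

2026/05/25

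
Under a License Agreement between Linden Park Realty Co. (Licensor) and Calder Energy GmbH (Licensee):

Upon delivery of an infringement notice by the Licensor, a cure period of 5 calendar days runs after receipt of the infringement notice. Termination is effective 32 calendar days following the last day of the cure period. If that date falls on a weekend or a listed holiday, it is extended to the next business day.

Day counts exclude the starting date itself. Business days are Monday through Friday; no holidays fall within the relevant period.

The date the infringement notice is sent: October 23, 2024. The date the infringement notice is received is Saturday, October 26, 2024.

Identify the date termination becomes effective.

The last day of the cure period: October 26, 2024 + 5 days = October 31, 2024.
Adding 32 calendar days to October 31, 2024 gives December 2, 2024, which is the date termination becomes effective. December 2, 2024 is a Monday, so no roll-forward applies.

December 2, 2024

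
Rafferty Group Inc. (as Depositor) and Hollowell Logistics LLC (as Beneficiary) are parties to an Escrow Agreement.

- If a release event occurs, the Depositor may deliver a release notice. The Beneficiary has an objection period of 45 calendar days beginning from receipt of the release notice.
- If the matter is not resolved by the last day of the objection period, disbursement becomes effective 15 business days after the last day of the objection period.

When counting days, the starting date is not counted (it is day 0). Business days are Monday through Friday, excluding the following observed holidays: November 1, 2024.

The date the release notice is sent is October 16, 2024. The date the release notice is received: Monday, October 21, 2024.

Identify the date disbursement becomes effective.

Adding 45 calendar days to October 21, 2024 gives December 5, 2024, which is the last day of the objection period.
The date disbursement becomes effective: counting 15 business days from Thursday, December 5, 2024 (Dec 6, Dec 9, Dec 10, Dec 11, …, Dec 24, Dec 25, Dec 26, skipping weekends) reaches Thursday, December 26, 2024.

December 26, 2024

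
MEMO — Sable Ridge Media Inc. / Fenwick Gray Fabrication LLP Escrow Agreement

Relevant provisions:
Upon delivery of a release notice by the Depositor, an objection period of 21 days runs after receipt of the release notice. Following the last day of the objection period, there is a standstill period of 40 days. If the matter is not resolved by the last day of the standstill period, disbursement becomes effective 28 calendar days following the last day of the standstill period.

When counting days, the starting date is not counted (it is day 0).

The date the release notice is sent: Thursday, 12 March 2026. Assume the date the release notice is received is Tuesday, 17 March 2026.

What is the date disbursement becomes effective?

14 June 2026

The last day of the objection period: 17 March 2026 + 21 days = 7 April 2026.
Adding 40 calendar days to 7 April 2026 gives 17 May 2026, which is the last day of the standstill period.
The date disbursement becomes effective: 17 May 2026 + 28 days = 14 June 2026.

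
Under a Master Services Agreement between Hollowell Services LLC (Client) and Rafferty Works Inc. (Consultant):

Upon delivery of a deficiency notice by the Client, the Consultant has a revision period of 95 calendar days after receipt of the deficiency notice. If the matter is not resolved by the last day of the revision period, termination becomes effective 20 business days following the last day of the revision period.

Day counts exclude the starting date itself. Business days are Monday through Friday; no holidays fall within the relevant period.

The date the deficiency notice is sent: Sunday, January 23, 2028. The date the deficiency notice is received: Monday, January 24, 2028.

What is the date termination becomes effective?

The last day of the revision period: 95 calendar days after January 24, 2028 is April 28, 2028.
The date termination becomes effective: counting 20 business days from Friday, April 28, 2028 (May 1, May 2, May 3, May 4, …, May 24, May 25, May 26, skipping weekends) reaches Friday, May 26, 2028.

May 26, 2028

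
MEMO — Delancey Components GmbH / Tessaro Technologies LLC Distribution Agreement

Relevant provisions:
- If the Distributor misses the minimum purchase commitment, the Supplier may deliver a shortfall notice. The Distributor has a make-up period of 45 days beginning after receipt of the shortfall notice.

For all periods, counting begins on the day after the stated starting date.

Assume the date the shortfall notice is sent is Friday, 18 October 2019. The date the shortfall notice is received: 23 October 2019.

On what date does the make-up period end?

7 December 2019

Adding 45 calendar days to 23 October 2019 gives 7 December 2019, which is the last day of the make-up period.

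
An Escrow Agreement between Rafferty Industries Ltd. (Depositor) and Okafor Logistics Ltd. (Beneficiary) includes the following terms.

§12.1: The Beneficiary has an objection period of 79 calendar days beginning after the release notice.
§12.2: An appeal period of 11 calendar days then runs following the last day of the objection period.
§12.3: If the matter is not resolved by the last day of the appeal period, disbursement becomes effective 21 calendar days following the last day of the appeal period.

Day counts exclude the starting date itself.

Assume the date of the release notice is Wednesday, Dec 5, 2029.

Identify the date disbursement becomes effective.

The last day of the objection period: 79 calendar days after Dec 5, 2029 is Feb 22, 2030.
The last day of the appeal period: 11 calendar days after Feb 22, 2030 is Mar 5, 2030.
The date disbursement becomes effective: 21 calendar days after Mar 5, 2030 is Mar 26, 2030.

Mar 26, 2030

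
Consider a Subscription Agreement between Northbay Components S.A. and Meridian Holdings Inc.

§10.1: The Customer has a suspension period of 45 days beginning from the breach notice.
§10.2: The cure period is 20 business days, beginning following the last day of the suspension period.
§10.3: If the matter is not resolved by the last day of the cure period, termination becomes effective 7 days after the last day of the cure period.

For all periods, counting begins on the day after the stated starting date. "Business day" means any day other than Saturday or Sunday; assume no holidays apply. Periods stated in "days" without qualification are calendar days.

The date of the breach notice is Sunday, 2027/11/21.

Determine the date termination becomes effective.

The last day of the suspension period: 2027/11/21 + 45 days = 2028/01/05.
From Wednesday, 2028/01/05, 20 business days (Jan 6, Jan 7, Jan 10, Jan 11, …, Jan 31, Feb 1, Feb 2, skipping weekends) brings us to Wednesday, 2028/02/02, which is the last day of the cure period.
The date termination becomes effective: 7 calendar days after 2028/02/02 is 2028/02/09.

2028/02/09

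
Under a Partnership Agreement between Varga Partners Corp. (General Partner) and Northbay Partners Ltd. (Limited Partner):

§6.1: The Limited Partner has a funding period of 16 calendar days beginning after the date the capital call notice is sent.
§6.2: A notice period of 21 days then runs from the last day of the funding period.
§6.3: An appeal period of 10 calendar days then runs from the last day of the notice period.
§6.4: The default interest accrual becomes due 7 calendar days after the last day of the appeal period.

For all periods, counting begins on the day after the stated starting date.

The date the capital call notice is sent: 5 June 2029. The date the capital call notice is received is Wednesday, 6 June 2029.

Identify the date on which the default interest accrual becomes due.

29 July 2029

Adding 16 calendar days to 5 June 2029 gives 21 June 2029, which is the last day of the funding period.
The last day of the notice period: 21 calendar days after 21 June 2029 is 12 July 2029.
Adding 10 calendar days to 12 July 2029 gives 22 July 2029, which is the last day of the appeal period.
The date on which the default interest accrual becomes due: 7 calendar days after 22 July 2029 is 29 July 2029.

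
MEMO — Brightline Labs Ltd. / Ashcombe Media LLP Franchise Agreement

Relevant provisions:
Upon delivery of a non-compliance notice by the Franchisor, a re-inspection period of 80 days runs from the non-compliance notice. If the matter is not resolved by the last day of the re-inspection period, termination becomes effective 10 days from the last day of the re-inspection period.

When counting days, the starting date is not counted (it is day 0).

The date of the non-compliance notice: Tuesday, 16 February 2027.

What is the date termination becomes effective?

17 May 2027

The last day of the re-inspection period: 16 February 2027 + 80 days = 7 May 2027.
The date termination becomes effective: 10 calendar days after 7 May 2027 is 17 May 2027.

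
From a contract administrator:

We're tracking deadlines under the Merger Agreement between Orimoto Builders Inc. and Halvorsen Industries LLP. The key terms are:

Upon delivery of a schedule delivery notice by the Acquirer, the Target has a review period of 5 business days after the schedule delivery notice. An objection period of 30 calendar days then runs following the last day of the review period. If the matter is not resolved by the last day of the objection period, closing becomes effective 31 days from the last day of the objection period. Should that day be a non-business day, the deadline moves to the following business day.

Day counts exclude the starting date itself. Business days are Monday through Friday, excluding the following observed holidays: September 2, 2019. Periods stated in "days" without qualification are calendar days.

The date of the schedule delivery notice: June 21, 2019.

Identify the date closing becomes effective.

August 28, 2019

From Friday, June 21, 2019, 5 business days (Jun 24, Jun 25, Jun 26, Jun 27, Jun 28, skipping weekends) brings us to Friday, June 28, 2019, which is the last day of the review period.
The last day of the objection period: June 28, 2019 + 30 days = July 28, 2019.
Adding 31 calendar days to July 28, 2019 gives August 28, 2019, which is the date closing becomes effective. August 28, 2019 is a Wednesday and is not a listed holiday, so no roll-forward applies.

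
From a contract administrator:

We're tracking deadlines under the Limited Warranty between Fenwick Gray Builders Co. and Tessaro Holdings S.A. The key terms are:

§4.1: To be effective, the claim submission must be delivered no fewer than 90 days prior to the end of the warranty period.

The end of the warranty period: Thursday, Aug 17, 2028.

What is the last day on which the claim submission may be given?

Aug 17, 2028 minus 90 days is May 19, 2028.

May 19, 2028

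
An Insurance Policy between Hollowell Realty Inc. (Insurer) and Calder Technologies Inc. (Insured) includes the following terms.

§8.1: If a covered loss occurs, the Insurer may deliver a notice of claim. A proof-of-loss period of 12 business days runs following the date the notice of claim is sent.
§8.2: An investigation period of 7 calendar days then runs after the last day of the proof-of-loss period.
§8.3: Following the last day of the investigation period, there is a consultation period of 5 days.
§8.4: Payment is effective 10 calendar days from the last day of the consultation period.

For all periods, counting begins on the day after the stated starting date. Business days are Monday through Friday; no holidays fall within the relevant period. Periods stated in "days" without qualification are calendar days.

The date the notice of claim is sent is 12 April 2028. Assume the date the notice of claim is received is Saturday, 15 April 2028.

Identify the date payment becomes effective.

20 May 2028

The last day of the proof-of-loss period: counting 12 business days from Wednesday, 12 April 2028 (Apr 13, Apr 14, Apr 17, Apr 18, …, Apr 26, Apr 27, Apr 28, skipping weekends) reaches Friday, 28 April 2028.
Adding 7 calendar days to 28 April 2028 gives 5 May 2028, which is the last day of the investigation period.
Adding 5 calendar days to 5 May 2028 gives 10 May 2028, which is the last day of the consultation period.
Adding 10 calendar days to 10 May 2028 gives 20 May 2028, which is the date payment becomes effective.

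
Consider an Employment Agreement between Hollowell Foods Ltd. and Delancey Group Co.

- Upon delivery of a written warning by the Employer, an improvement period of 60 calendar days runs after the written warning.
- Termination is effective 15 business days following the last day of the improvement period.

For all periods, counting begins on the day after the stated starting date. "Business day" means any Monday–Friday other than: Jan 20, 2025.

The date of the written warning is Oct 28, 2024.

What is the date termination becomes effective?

Jan 17, 2025

The last day of the improvement period: Oct 28, 2024 + 60 days = Dec 27, 2024.
The date termination becomes effective: counting 15 business days from Friday, Dec 27, 2024 (Dec 30, Dec 31, Jan 1, Jan 2, …, Jan 15, Jan 16, Jan 17, skipping weekends) reaches Friday, Jan 17, 2025.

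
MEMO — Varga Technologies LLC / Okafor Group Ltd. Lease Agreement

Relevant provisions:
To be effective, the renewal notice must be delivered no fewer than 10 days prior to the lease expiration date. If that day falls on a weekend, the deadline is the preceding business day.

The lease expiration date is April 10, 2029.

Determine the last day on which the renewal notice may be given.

March 30, 2029

Counting back 10 calendar days from April 10, 2029 gives March 31, 2029. That is a Saturday, so the deadline moves back to Friday, March 30, 2029.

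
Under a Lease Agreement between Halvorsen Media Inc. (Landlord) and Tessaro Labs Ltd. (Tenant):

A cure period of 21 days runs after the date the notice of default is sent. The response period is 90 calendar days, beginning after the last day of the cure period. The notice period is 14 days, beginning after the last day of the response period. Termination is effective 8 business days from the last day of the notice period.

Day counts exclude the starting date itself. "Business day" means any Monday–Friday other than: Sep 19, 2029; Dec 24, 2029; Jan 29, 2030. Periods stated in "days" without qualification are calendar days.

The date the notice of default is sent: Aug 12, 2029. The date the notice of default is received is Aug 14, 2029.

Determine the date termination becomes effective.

Adding 21 calendar days to Aug 12, 2029 gives Sep 2, 2029, which is the last day of the cure period.
The last day of the response period: Sep 2, 2029 + 90 days = Dec 1, 2029.
Adding 14 calendar days to Dec 1, 2029 gives Dec 15, 2029, which is the last day of the notice period.
The date termination becomes effective: counting 8 business days from Saturday, Dec 15, 2029 (Dec 17, Dec 18, Dec 19, Dec 20, Dec 21, Dec 25, Dec 26, Dec 27, skipping weekends and the listed holiday on Dec 24) reaches Thursday, Dec 27, 2029.

Dec 27, 2029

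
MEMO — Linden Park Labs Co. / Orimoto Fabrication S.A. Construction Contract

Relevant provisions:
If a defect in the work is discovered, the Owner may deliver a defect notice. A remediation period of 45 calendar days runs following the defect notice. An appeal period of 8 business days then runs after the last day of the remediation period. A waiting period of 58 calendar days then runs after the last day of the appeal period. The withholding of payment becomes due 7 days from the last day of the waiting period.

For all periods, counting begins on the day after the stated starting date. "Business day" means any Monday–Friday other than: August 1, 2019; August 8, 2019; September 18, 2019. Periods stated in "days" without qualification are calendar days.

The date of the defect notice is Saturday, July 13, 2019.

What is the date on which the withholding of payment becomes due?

Adding 45 calendar days to July 13, 2019 gives August 27, 2019, which is the last day of the remediation period.
The last day of the appeal period: 8 business days after Tuesday, August 27, 2019, skipping weekends — Aug 28, Aug 29, Aug 30, Sep 2, Sep 3, Sep 4, Sep 5, Sep 6 — lands on Friday, September 6, 2019.
Adding 58 calendar days to September 6, 2019 gives November 3, 2019, which is the last day of the waiting period.
Adding 7 calendar days to November 3, 2019 gives November 10, 2019, which is the date on which the withholding of payment becomes due.

November 10, 2019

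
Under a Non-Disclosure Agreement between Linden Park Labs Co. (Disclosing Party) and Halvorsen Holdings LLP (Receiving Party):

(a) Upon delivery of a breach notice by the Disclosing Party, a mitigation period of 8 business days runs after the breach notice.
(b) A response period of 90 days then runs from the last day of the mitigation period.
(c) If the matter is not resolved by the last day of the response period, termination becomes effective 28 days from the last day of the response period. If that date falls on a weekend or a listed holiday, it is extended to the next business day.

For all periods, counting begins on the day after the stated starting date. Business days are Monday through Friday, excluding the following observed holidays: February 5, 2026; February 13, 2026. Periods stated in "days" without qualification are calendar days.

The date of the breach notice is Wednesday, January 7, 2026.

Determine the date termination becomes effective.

From Wednesday, January 7, 2026, 8 business days (Jan 8, Jan 9, Jan 12, Jan 13, Jan 14, Jan 15, Jan 16, Jan 19, skipping weekends) brings us to Monday, January 19, 2026, which is the last day of the mitigation period.
The last day of the response period: 90 calendar days after January 19, 2026 is April 19, 2026.
Adding 28 calendar days to April 19, 2026 gives May 17, 2026, which is the date termination becomes effective. That falls on a Sunday, so it rolls to the next business day, Monday, May 18, 2026.

May 18, 2026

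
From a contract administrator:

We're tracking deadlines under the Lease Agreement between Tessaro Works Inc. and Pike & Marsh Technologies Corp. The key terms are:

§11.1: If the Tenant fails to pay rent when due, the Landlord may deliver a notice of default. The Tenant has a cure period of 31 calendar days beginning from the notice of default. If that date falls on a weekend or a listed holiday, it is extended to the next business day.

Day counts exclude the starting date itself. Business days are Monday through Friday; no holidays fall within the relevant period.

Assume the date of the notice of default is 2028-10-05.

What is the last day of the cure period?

2028-11-06

Adding 31 calendar days to 2028-10-05 gives 2028-11-05, which is the last day of the cure period. That falls on a Sunday, so it rolls to the next business day, Monday, 2028-11-06.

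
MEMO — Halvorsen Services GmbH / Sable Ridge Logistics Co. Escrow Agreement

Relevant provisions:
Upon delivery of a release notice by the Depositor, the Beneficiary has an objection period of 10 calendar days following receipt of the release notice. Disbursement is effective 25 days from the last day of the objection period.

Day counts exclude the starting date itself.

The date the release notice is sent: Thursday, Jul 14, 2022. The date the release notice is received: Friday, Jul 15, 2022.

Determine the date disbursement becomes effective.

Adding 10 calendar days to Jul 15, 2022 gives Jul 25, 2022, which is the last day of the objection period.
The date disbursement becomes effective: 25 calendar days after Jul 25, 2022 is Aug 19, 2022.

Aug 19, 2022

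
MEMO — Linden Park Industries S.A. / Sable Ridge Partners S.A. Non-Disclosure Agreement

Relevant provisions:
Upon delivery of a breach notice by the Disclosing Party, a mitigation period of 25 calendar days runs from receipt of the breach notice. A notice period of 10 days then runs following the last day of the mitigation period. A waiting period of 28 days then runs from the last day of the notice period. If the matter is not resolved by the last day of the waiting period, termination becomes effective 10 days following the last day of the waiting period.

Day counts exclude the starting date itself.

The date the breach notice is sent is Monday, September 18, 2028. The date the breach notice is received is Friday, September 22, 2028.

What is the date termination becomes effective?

Adding 25 calendar days to September 22, 2028 gives October 17, 2028, which is the last day of the mitigation period.
Adding 10 calendar days to October 17, 2028 gives October 27, 2028, which is the last day of the notice period.
The last day of the waiting period: October 27, 2028 + 28 days = November 24, 2028.
The date termination becomes effective: November 24, 2028 + 10 days = December 4, 2028.

December 4, 2028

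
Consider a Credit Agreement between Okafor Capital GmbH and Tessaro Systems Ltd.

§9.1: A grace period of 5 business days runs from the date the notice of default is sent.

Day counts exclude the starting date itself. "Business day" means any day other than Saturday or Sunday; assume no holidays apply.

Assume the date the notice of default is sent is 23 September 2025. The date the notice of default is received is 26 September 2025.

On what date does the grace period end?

The last day of the grace period: 5 business days after Tuesday, 23 September 2025, skipping weekends — Sep 24, Sep 25, Sep 26, Sep 29, Sep 30 — lands on Tuesday, 30 September 2025.

30 September 2025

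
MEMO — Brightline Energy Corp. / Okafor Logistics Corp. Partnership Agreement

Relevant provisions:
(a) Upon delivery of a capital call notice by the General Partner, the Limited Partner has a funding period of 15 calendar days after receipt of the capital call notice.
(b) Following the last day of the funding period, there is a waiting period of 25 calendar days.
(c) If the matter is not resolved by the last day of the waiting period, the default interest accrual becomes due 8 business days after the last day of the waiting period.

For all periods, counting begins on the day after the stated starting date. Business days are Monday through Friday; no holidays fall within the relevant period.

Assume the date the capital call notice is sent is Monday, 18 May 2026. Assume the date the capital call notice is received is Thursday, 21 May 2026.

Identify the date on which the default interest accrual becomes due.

Adding 15 calendar days to 21 May 2026 gives 5 June 2026, which is the last day of the funding period.
The last day of the waiting period: 25 calendar days after 5 June 2026 is 30 June 2026.
From Tuesday, 30 June 2026, 8 business days (Jul 1, Jul 2, Jul 3, Jul 6, Jul 7, Jul 8, Jul 9, Jul 10, skipping weekends) brings us to Friday, 10 July 2026, which is the date on which the default interest accrual becomes due.

10 July 2026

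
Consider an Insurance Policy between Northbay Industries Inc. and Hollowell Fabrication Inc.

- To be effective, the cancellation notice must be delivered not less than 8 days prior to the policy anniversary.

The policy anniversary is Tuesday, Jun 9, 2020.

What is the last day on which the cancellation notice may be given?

Jun 1, 2020

Jun 9, 2020 minus 8 days is Jun 1, 2020.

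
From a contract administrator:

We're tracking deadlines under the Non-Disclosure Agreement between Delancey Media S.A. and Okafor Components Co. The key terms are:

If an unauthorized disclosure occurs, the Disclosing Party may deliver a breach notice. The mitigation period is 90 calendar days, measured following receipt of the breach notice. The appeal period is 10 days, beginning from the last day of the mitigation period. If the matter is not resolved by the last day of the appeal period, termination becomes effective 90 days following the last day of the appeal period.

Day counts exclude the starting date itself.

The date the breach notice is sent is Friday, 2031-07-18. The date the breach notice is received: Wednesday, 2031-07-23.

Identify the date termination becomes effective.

2032-01-29

Adding 90 calendar days to 2031-07-23 gives 2031-10-21, which is the last day of the mitigation period.
The last day of the appeal period: 10 calendar days after 2031-10-21 is 2031-10-31.
Adding 90 calendar days to 2031-10-31 gives 2032-01-29, which is the date termination becomes effective.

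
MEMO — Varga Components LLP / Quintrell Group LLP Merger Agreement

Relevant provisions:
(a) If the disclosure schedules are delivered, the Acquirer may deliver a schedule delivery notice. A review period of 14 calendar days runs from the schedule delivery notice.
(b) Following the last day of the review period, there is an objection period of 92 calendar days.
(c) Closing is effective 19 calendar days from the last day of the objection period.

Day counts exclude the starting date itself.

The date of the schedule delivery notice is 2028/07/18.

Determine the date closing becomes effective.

The last day of the review period: 2028/07/18 + 14 days = 2028/08/01.
The last day of the objection period: 92 calendar days after 2028/08/01 is 2028/11/01.
Adding 19 calendar days to 2028/11/01 gives 2028/11/20, which is the date closing becomes effective.

2028/11/20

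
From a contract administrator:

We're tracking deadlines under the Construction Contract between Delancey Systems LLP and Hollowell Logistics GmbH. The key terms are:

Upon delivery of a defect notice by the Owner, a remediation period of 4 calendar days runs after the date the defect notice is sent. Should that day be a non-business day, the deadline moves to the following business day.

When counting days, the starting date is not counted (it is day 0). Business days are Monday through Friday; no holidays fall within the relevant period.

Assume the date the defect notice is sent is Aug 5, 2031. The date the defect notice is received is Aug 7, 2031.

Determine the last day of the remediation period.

The last day of the remediation period: 4 calendar days after Aug 5, 2031 is Aug 9, 2031. That falls on a Saturday, so it rolls to the next business day, Monday, Aug 11, 2031.

Aug 11, 2031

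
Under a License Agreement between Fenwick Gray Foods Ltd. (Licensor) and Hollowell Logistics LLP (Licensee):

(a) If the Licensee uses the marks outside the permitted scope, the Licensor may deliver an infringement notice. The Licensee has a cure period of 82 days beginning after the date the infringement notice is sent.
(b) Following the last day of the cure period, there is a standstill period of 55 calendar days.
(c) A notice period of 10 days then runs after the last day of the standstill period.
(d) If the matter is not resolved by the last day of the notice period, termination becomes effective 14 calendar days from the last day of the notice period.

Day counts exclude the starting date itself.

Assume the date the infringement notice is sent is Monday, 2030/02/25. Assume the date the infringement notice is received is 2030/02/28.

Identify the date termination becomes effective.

The last day of the cure period: 2030/02/25 + 82 days = 2030/05/18.
The last day of the standstill period: 55 calendar days after 2030/05/18 is 2030/07/12.
The last day of the notice period: 10 calendar days after 2030/07/12 is 2030/07/22.
Adding 14 calendar days to 2030/07/22 gives 2030/08/05, which is the date termination becomes effective.

2030/08/05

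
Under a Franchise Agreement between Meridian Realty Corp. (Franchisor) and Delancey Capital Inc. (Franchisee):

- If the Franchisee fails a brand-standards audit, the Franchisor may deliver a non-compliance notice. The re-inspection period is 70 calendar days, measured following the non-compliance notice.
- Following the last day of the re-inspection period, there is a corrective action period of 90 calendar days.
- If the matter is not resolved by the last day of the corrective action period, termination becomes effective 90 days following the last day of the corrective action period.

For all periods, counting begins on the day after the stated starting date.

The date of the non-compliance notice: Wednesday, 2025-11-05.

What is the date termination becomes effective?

2026-07-13

Adding 70 calendar days to 2025-11-05 gives 2026-01-14, which is the last day of the re-inspection period.
Adding 90 calendar days to 2026-01-14 gives 2026-04-14, which is the last day of the corrective action period.
The date termination becomes effective: 90 calendar days after 2026-04-14 is 2026-07-13.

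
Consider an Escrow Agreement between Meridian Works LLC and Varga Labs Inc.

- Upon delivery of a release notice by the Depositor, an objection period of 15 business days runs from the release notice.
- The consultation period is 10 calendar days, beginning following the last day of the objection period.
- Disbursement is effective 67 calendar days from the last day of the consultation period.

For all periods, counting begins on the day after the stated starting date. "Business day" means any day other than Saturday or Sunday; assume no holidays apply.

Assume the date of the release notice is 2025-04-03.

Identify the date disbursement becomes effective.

2025-07-10

The last day of the objection period: 15 business days after Thursday, 2025-04-03, skipping weekends — Apr 4, Apr 7, Apr 8, Apr 9, …, Apr 22, Apr 23, Apr 24 — lands on Thursday, 2025-04-24.
The last day of the consultation period: 2025-04-24 + 10 days = 2025-05-04.
The date disbursement becomes effective: 67 calendar days after 2025-05-04 is 2025-07-10.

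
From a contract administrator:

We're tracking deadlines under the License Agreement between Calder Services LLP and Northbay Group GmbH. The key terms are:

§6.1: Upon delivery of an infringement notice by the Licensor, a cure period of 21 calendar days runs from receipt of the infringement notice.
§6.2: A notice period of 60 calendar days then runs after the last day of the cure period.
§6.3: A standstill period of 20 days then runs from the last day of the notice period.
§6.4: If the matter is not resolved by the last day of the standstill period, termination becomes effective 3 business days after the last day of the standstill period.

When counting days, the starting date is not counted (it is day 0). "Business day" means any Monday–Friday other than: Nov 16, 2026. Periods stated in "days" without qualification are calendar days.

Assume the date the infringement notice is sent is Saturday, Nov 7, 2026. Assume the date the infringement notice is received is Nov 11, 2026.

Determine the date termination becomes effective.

Feb 24, 2027

Adding 21 calendar days to Nov 11, 2026 gives Dec 2, 2026, which is the last day of the cure period.
Adding 60 calendar days to Dec 2, 2026 gives Jan 31, 2027, which is the last day of the notice period.
The last day of the standstill period: 20 calendar days after Jan 31, 2027 is Feb 20, 2027.
The date termination becomes effective: counting 3 business days from Saturday, Feb 20, 2027 (Feb 22, Feb 23, Feb 24, skipping weekends) reaches Wednesday, Feb 24, 2027.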